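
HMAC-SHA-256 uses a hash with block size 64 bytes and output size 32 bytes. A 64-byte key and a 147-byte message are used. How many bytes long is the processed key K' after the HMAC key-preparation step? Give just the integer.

Key is 64 ≤ 64 bytes, zero-padded: |K'| = 64.

64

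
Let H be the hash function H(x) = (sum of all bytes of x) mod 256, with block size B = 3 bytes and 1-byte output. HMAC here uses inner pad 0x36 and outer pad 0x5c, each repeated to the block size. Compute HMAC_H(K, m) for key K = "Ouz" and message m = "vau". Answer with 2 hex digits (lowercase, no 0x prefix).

Key "Ouz" = 4f 75 7a is exactly B = 3 bytes: K' = 4f 75 7a.
K' ⊕ ipad = 79 43 4c.  K' ⊕ opad = 13 29 26.
Inner input = (K'⊕ipad) ∥ m = 79 43 4c ∥ 76 61 75.
Inner hash: sum = 121+67+76+118+97+117 = 596; mod 256 = 84 → 54.
Outer input = (K'⊕opad) ∥ inner = 13 29 26 ∥ 54.
Outer hash (tag): sum = 19+41+38+84 = 182 → b6.

b6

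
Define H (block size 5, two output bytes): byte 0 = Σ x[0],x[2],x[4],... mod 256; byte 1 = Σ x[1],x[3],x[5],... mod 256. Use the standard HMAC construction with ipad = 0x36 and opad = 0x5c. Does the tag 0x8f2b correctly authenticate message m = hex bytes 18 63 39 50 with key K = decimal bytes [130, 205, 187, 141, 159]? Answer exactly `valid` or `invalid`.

invalid

Key decimal bytes [130, 205, 187, 141, 159] = 82 cd bb 8d 9f is exactly B = 5 bytes: K' = 82 cd bb 8d 9f.
K' ⊕ ipad = b4 fb 8d bb a9; K' ⊕ opad = de 91 e7 d1 c3.
Inner hash: even-index sum = 669 mod 256 = 157; odd-index sum = 519 mod 256 = 7 → 9d 07.
Outer hash (recomputed tag): even-index sum = 655 mod 256 = 143; odd-index sum = 511 mod 256 = 255 → 8f ff.
Recomputed tag = 8fff; claimed = 8f2b → mismatch.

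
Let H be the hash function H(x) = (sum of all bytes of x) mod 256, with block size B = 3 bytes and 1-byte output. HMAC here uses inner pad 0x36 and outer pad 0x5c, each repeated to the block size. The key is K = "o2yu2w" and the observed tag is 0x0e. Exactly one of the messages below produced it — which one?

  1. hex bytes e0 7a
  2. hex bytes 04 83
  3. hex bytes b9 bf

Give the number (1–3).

3

Key "o2yu2w" = 6f 32 79 75 32 77 is 6 bytes > B = 3, so hash it first: H(key) = 38, then zero-pad to 3 bytes: K' = 38 00 00.
K' ⊕ ipad = 0e 36 36; K' ⊕ opad = 64 5c 5c.
m1: inner = H(0e 36 36 e0 7a) = d4; tag = H(64 5c 5c d4) = f0
m2: inner = H(0e 36 36 04 83) = 01; tag = H(64 5c 5c 01) = 1d
m3: inner = H(0e 36 36 b9 bf) = f2; tag = H(64 5c 5c f2) = 0e ← matches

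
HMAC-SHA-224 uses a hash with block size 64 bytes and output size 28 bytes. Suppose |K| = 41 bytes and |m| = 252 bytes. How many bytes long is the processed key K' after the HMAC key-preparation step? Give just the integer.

64

Key is 41 ≤ 64 bytes, zero-padded: |K'| = 64.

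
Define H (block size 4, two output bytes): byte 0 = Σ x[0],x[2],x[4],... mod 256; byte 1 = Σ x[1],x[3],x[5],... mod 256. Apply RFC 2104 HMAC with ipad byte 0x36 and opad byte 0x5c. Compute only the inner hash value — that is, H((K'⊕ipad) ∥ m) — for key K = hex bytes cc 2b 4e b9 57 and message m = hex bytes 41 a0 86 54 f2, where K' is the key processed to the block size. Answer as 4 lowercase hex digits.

Key hex bytes cc 2b 4e b9 57 is 5 bytes > B = 4, so hash it first: H(key) = 71 e4, then zero-pad to 4 bytes: K' = 71 e4 00 00.
K' ⊕ ipad = 47 d2 36 36.
Inner input = 47 d2 36 36 ∥ 41 a0 86 54 f2.
Inner hash: even-index sum = 566 mod 256 = 54; odd-index sum = 508 mod 256 = 252 → 36 fc.

36fc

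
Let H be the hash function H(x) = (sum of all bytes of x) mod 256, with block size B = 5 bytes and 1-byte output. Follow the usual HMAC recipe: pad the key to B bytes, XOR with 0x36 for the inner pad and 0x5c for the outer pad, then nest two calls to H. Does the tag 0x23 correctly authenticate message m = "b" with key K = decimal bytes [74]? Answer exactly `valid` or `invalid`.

invalid

Key decimal bytes [74] = 4a is 1 byte ≤ B = 5; zero-pad to 5 bytes: K' = 4a 00 00 00 00.
K' ⊕ ipad = 7c 36 36 36 36; K' ⊕ opad = 16 5c 5c 5c 5c.
Inner hash: sum = 124+54+54+54+54+98 = 438; mod 256 = 182 → b6.
Outer hash (recomputed tag): sum = 22+92+92+92+92+182 = 572; mod 256 = 60 → 3c.
Recomputed tag = 3c; claimed = 23 → mismatch.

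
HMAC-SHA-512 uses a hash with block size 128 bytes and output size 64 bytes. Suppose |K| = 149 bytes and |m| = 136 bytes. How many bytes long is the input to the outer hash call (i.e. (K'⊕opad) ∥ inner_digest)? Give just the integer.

192

Key is 149 > 128 bytes, so it is hashed to 64 bytes then zero-padded to 128: |K'| = 128.
Outer input = (K'⊕opad) ∥ H(inner) → 128 + 64 = 192 bytes.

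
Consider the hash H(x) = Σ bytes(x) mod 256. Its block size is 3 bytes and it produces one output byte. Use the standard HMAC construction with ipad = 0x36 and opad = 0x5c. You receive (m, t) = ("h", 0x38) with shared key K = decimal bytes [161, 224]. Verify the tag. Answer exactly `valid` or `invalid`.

invalid

Key decimal bytes [161, 224] = a1 e0 is 2 bytes ≤ B = 3; zero-pad to 3 bytes: K' = a1 e0 00.
K' ⊕ ipad = 97 d6 36; K' ⊕ opad = fd bc 5c.
Inner hash: sum = 151+214+54+104 = 523; mod 256 = 11 → 0b.
Outer hash (recomputed tag): sum = 253+188+92+11 = 544; mod 256 = 32 → 20.
Recomputed tag = 20; claimed = 38 → mismatch.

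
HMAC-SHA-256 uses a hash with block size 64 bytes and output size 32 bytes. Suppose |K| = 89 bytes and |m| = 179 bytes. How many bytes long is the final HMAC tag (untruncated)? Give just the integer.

32

The tag is one SHA-256 digest: 32 bytes.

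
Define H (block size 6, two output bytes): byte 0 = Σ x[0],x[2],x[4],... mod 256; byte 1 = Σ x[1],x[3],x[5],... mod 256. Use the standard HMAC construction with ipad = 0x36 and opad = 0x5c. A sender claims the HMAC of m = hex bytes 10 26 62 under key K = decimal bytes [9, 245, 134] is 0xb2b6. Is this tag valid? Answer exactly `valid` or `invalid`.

invalid

Key decimal bytes [9, 245, 134] = 09 f5 86 is 3 bytes ≤ B = 6; zero-pad to 6 bytes: K' = 09 f5 86 00 00 00.
K' ⊕ ipad = 3f c3 b0 36 36 36; K' ⊕ opad = 55 a9 da 5c 5c 5c.
Inner hash: even-index sum = 407 mod 256 = 151; odd-index sum = 341 mod 256 = 85 → 97 55.
Outer hash (recomputed tag): even-index sum = 546 mod 256 = 34; odd-index sum = 438 mod 256 = 182 → 22 b6.
Recomputed tag = 22b6; claimed = b2b6 → mismatch.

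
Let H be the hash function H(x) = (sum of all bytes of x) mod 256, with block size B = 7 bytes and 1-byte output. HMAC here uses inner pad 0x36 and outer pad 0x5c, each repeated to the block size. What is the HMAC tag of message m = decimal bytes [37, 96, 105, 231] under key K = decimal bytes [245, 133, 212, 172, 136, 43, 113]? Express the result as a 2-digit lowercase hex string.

5b

Key decimal bytes [245, 133, 212, 172, 136, 43, 113] = f5 85 d4 ac 88 2b 71 is exactly B = 7 bytes: K' = f5 85 d4 ac 88 2b 71.
K' ⊕ ipad = c3 b3 e2 9a be 1d 47.  K' ⊕ opad = a9 d9 88 f0 d4 77 2d.
Inner input = (K'⊕ipad) ∥ m = c3 b3 e2 9a be 1d 47 ∥ 25 60 69 e7.
Inner hash: sum = 195+179+226+154+190+29+71+37+96+105+231 = 1513; mod 256 = 233 → e9.
Outer input = (K'⊕opad) ∥ inner = a9 d9 88 f0 d4 77 2d ∥ e9.
Outer hash (tag): sum = 169+217+136+240+212+119+45+233 = 1371; mod 256 = 91 → 5b.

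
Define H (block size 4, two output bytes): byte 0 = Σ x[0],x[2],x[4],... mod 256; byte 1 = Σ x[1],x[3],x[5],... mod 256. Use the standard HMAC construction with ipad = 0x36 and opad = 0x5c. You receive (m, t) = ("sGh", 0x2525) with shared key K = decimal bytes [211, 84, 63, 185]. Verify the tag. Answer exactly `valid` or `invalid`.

invalid

Key decimal bytes [211, 84, 63, 185] = d3 54 3f b9 is exactly B = 4 bytes: K' = d3 54 3f b9.
K' ⊕ ipad = e5 62 09 8f; K' ⊕ opad = 8f 08 63 e5.
Inner hash: even-index sum = 457 mod 256 = 201; odd-index sum = 312 mod 256 = 56 → c9 38.
Outer hash (recomputed tag): even-index sum = 443 mod 256 = 187; odd-index sum = 293 mod 256 = 37 → bb 25.
Recomputed tag = bb25; claimed = 2525 → mismatch.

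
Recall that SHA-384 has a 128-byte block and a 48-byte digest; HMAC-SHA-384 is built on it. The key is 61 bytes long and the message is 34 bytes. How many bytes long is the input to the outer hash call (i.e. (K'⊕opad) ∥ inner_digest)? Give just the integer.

Key is 61 ≤ 128 bytes, zero-padded: |K'| = 128.
Outer input = (K'⊕opad) ∥ H(inner) → 128 + 48 = 176 bytes.

176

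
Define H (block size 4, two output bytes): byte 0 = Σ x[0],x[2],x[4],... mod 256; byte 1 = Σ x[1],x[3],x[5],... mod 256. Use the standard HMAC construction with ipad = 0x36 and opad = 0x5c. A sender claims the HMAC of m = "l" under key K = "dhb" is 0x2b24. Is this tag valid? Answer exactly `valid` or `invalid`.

invalid

Key "dhb" = 64 68 62 is 3 bytes ≤ B = 4; zero-pad to 4 bytes: K' = 64 68 62 00.
K' ⊕ ipad = 52 5e 54 36; K' ⊕ opad = 38 34 3e 5c.
Inner hash: even-index sum = 274 mod 256 = 18; odd-index sum = 148 mod 256 = 148 → 12 94.
Outer hash (recomputed tag): even-index sum = 136 mod 256 = 136; odd-index sum = 292 mod 256 = 36 → 88 24.
Recomputed tag = 8824; claimed = 2b24 → mismatch.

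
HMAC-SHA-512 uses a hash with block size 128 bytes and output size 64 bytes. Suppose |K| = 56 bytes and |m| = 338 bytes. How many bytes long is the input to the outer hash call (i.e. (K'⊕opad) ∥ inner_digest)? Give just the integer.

Key is 56 ≤ 128 bytes, zero-padded: |K'| = 128.
Outer input = (K'⊕opad) ∥ H(inner) → 128 + 64 = 192 bytes.

192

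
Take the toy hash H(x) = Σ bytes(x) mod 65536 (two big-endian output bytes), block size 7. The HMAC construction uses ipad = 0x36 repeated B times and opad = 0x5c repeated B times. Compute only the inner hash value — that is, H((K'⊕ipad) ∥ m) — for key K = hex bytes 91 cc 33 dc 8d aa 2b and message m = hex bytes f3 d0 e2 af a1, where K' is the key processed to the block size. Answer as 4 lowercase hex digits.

07f9

Key hex bytes 91 cc 33 dc 8d aa 2b is exactly B = 7 bytes: K' = 91 cc 33 dc 8d aa 2b.
K' ⊕ ipad = a7 fa 05 ea bb 9c 1d.
Inner input = a7 fa 05 ea bb 9c 1d ∥ f3 d0 e2 af a1.
Inner hash: sum = 167+250+5+234+187+156+29+243+208+226+175+161 = 2041 → 07 f9.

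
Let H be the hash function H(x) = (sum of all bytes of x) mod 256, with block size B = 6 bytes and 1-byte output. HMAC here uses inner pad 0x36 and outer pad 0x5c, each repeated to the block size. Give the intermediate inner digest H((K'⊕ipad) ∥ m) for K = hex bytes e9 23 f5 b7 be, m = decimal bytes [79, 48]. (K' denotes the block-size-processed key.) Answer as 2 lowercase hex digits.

75

Key hex bytes e9 23 f5 b7 be is 5 bytes ≤ B = 6; zero-pad to 6 bytes: K' = e9 23 f5 b7 be 00.
K' ⊕ ipad = df 15 c3 81 88 36.
Inner input = df 15 c3 81 88 36 ∥ 4f 30.
Inner hash: sum = 223+21+195+129+136+54+79+48 = 885; mod 256 = 117 → 75.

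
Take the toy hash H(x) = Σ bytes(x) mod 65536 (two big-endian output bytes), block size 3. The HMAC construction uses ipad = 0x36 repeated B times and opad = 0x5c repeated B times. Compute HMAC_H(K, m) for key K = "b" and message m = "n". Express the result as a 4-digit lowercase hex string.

0125

Key "b" = 62 is 1 byte ≤ B = 3; zero-pad to 3 bytes: K' = 62 00 00.
K' ⊕ ipad = 54 36 36.  K' ⊕ opad = 3e 5c 5c.
Inner input = (K'⊕ipad) ∥ m = 54 36 36 ∥ 6e.
Inner hash: sum = 84+54+54+110 = 302 → 01 2e.
Outer input = (K'⊕opad) ∥ inner = 3e 5c 5c ∥ 01 2e.
Outer hash (tag): sum = 62+92+92+1+46 = 293 → 01 25.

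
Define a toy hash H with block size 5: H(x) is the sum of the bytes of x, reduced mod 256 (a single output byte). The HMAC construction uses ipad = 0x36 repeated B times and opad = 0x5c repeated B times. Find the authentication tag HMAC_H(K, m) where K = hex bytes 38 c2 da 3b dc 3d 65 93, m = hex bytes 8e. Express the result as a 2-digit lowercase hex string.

68

Key hex bytes 38 c2 da 3b dc 3d 65 93 is 8 bytes > B = 5, so hash it first: H(key) = 20, then zero-pad to 5 bytes: K' = 20 00 00 00 00.
K' ⊕ ipad = 16 36 36 36 36.  K' ⊕ opad = 7c 5c 5c 5c 5c.
Inner input = (K'⊕ipad) ∥ m = 16 36 36 36 36 ∥ 8e.
Inner hash: sum = 22+54+54+54+54+142 = 380; mod 256 = 124 → 7c.
Outer input = (K'⊕opad) ∥ inner = 7c 5c 5c 5c 5c ∥ 7c.
Outer hash (tag): sum = 124+92+92+92+92+124 = 616; mod 256 = 104 → 68.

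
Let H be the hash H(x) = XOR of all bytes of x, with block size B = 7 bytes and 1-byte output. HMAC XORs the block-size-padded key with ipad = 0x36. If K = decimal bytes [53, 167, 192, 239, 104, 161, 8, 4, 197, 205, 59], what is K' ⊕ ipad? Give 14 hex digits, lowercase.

7d363636363636

Key decimal bytes [53, 167, 192, 239, 104, 161, 8, 4, 197, 205, 59] = 35 a7 c0 ef 68 a1 08 04 c5 cd 3b is 11 bytes > B = 7, so hash it first: H(key) = 4b, then zero-pad to 7 bytes: K' = 4b 00 00 00 00 00 00.
XOR each byte with 0x36: 4b⊕36=7d, 00⊕36=36, 00⊕36=36, 00⊕36=36, 00⊕36=36, 00⊕36=36, 00⊕36=36.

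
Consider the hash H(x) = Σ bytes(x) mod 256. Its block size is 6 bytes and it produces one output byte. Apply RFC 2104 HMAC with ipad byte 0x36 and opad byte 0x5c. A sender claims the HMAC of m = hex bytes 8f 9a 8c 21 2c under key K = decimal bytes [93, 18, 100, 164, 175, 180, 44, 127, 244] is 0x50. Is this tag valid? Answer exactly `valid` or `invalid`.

Key decimal bytes [93, 18, 100, 164, 175, 180, 44, 127, 244] = 5d 12 64 a4 af b4 2c 7f f4 is 9 bytes > B = 6, so hash it first: H(key) = 79, then zero-pad to 6 bytes: K' = 79 00 00 00 00 00.
K' ⊕ ipad = 4f 36 36 36 36 36; K' ⊕ opad = 25 5c 5c 5c 5c 5c.
Inner hash: sum = 79+54+54+54+54+54+143+154+140+33+44 = 863; mod 256 = 95 → 5f.
Outer hash (recomputed tag): sum = 37+92+92+92+92+92+95 = 592; mod 256 = 80 → 50.
Recomputed tag = 50; claimed = 50 → match.

valid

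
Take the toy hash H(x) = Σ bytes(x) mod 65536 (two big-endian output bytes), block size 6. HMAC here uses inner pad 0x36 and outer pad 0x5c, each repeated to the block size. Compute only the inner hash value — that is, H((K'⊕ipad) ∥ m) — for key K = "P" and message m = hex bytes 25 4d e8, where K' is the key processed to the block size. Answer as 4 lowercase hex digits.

Key "P" = 50 is 1 byte ≤ B = 6; zero-pad to 6 bytes: K' = 50 00 00 00 00 00.
K' ⊕ ipad = 66 36 36 36 36 36.
Inner input = 66 36 36 36 36 36 ∥ 25 4d e8.
Inner hash: sum = 102+54+54+54+54+54+37+77+232 = 718 → 02 ce.

02ce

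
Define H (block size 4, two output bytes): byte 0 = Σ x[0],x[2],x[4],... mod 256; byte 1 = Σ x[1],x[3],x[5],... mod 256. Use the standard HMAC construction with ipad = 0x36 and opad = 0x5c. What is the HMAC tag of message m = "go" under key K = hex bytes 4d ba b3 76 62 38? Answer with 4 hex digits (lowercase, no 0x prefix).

8b93

Key hex bytes 4d ba b3 76 62 38 is 6 bytes > B = 4, so hash it first: H(key) = 62 68, then zero-pad to 4 bytes: K' = 62 68 00 00.
K' ⊕ ipad = 54 5e 36 36.  K' ⊕ opad = 3e 34 5c 5c.
Inner input = (K'⊕ipad) ∥ m = 54 5e 36 36 ∥ 67 6f.
Inner hash: even-index sum = 241 mod 256 = 241; odd-index sum = 259 mod 256 = 3 → f1 03.
Outer input = (K'⊕opad) ∥ inner = 3e 34 5c 5c ∥ f1 03.
Outer hash (tag): even-index sum = 395 mod 256 = 139; odd-index sum = 147 mod 256 = 147 → 8b 93.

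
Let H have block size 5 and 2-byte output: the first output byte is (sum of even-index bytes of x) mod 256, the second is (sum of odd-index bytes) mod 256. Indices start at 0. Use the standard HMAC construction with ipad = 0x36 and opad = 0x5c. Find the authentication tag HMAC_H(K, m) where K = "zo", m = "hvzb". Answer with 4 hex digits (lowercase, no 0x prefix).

Key "zo" = 7a 6f is 2 bytes ≤ B = 5; zero-pad to 5 bytes: K' = 7a 6f 00 00 00.
K' ⊕ ipad = 4c 59 36 36 36.  K' ⊕ opad = 26 33 5c 5c 5c.
Inner input = (K'⊕ipad) ∥ m = 4c 59 36 36 36 ∥ 68 76 7a 62.
Inner hash: even-index sum = 400 mod 256 = 144; odd-index sum = 369 mod 256 = 113 → 90 71.
Outer input = (K'⊕opad) ∥ inner = 26 33 5c 5c 5c ∥ 90 71.
Outer hash (tag): even-index sum = 335 mod 256 = 79; odd-index sum = 287 mod 256 = 31 → 4f 1f.

4f1f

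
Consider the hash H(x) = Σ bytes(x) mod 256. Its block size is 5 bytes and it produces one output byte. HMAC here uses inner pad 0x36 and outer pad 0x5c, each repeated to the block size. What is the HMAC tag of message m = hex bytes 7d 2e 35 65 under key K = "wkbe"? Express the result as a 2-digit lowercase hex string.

Key "wkbe" = 77 6b 62 65 is 4 bytes ≤ B = 5; zero-pad to 5 bytes: K' = 77 6b 62 65 00.
K' ⊕ ipad = 41 5d 54 53 36.  K' ⊕ opad = 2b 37 3e 39 5c.
Inner input = (K'⊕ipad) ∥ m = 41 5d 54 53 36 ∥ 7d 2e 35 65.
Inner hash: sum = 65+93+84+83+54+125+46+53+101 = 704; mod 256 = 192 → c0.
Outer input = (K'⊕opad) ∥ inner = 2b 37 3e 39 5c ∥ c0.
Outer hash (tag): sum = 43+55+62+57+92+192 = 501; mod 256 = 245 → f5.

f5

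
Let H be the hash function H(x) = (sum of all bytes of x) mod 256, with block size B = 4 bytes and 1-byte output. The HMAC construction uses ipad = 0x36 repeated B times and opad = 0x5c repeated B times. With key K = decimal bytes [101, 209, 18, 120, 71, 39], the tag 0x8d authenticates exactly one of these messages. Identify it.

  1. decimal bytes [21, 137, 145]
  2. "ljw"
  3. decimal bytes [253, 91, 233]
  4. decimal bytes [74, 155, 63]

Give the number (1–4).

2

Key decimal bytes [101, 209, 18, 120, 71, 39] = 65 d1 12 78 47 27 is 6 bytes > B = 4, so hash it first: H(key) = 2e, then zero-pad to 4 bytes: K' = 2e 00 00 00.
K' ⊕ ipad = 18 36 36 36; K' ⊕ opad = 72 5c 5c 5c.
m1: inner = H(18 36 36 36 15 89 91) = e9; tag = H(72 5c 5c 5c e9) = 6f
m2: inner = H(18 36 36 36 6c 6a 77) = 07; tag = H(72 5c 5c 5c 07) = 8d ← matches
m3: inner = H(18 36 36 36 fd 5b e9) = fb; tag = H(72 5c 5c 5c fb) = 81
m4: inner = H(18 36 36 36 4a 9b 3f) = de; tag = H(72 5c 5c 5c de) = 64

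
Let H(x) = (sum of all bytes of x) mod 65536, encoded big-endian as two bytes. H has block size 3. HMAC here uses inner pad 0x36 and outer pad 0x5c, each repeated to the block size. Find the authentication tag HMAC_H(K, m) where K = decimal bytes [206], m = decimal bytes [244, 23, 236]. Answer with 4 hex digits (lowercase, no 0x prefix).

Key decimal bytes [206] = ce is 1 byte ≤ B = 3; zero-pad to 3 bytes: K' = ce 00 00.
K' ⊕ ipad = f8 36 36.  K' ⊕ opad = 92 5c 5c.
Inner input = (K'⊕ipad) ∥ m = f8 36 36 ∥ f4 17 ec.
Inner hash: sum = 248+54+54+244+23+236 = 859 → 03 5b.
Outer input = (K'⊕opad) ∥ inner = 92 5c 5c ∥ 03 5b.
Outer hash (tag): sum = 146+92+92+3+91 = 424 → 01 a8.

01a8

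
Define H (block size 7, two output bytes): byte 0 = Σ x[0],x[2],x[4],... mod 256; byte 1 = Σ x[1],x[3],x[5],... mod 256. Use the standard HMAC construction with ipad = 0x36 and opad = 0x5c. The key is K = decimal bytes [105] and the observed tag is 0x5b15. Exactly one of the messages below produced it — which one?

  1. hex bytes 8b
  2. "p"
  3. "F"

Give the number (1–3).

Key decimal bytes [105] = 69 is 1 byte ≤ B = 7; zero-pad to 7 bytes: K' = 69 00 00 00 00 00 00.
K' ⊕ ipad = 5f 36 36 36 36 36 36; K' ⊕ opad = 35 5c 5c 5c 5c 5c 5c.
m1: inner = H(5f 36 36 36 36 36 36 8b) = 01 2d; tag = H(35 5c 5c 5c 5c 5c 5c 01 2d) = 7615
m2: inner = H(5f 36 36 36 36 36 36 70) = 01 12; tag = H(35 5c 5c 5c 5c 5c 5c 01 12) = 5b15 ← matches
m3: inner = H(5f 36 36 36 36 36 36 46) = 01 e8; tag = H(35 5c 5c 5c 5c 5c 5c 01 e8) = 3115

2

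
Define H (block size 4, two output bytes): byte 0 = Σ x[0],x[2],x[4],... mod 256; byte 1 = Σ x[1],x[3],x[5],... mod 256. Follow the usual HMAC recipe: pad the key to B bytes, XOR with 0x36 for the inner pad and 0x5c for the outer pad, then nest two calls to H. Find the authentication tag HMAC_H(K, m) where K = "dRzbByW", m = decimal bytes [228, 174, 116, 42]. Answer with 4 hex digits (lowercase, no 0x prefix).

Key "dRzbByW" = 64 52 7a 62 42 79 57 is 7 bytes > B = 4, so hash it first: H(key) = 77 2d, then zero-pad to 4 bytes: K' = 77 2d 00 00.
K' ⊕ ipad = 41 1b 36 36.  K' ⊕ opad = 2b 71 5c 5c.
Inner input = (K'⊕ipad) ∥ m = 41 1b 36 36 ∥ e4 ae 74 2a.
Inner hash: even-index sum = 463 mod 256 = 207; odd-index sum = 297 mod 256 = 41 → cf 29.
Outer input = (K'⊕opad) ∥ inner = 2b 71 5c 5c ∥ cf 29.
Outer hash (tag): even-index sum = 342 mod 256 = 86; odd-index sum = 246 mod 256 = 246 → 56 f6.

56f6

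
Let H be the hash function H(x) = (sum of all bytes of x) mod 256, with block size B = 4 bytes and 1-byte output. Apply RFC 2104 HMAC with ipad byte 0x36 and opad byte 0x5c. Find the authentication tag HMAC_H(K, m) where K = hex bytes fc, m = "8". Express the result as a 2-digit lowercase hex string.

Key hex bytes fc is 1 byte ≤ B = 4; zero-pad to 4 bytes: K' = fc 00 00 00.
K' ⊕ ipad = ca 36 36 36.  K' ⊕ opad = a0 5c 5c 5c.
Inner input = (K'⊕ipad) ∥ m = ca 36 36 36 ∥ 38.
Inner hash: sum = 202+54+54+54+56 = 420; mod 256 = 164 → a4.
Outer input = (K'⊕opad) ∥ inner = a0 5c 5c 5c ∥ a4.
Outer hash (tag): sum = 160+92+92+92+164 = 600; mod 256 = 88 → 58.

58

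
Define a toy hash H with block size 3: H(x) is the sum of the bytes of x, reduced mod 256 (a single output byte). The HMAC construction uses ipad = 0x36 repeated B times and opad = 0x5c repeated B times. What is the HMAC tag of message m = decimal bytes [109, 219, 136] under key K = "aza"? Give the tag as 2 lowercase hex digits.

Key "aza" = 61 7a 61 is exactly B = 3 bytes: K' = 61 7a 61.
K' ⊕ ipad = 57 4c 57.  K' ⊕ opad = 3d 26 3d.
Inner input = (K'⊕ipad) ∥ m = 57 4c 57 ∥ 6d db 88.
Inner hash: sum = 87+76+87+109+219+136 = 714; mod 256 = 202 → ca.
Outer input = (K'⊕opad) ∥ inner = 3d 26 3d ∥ ca.
Outer hash (tag): sum = 61+38+61+202 = 362; mod 256 = 106 → 6a.

6a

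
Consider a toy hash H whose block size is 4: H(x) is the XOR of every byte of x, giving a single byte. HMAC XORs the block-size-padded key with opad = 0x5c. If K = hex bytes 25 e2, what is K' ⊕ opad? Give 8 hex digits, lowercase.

Key hex bytes 25 e2 is 2 bytes ≤ B = 4; zero-pad to 4 bytes: K' = 25 e2 00 00.
XOR each byte with 0x5c: 25⊕5c=79, e2⊕5c=be, 00⊕5c=5c, 00⊕5c=5c.

79be5c5c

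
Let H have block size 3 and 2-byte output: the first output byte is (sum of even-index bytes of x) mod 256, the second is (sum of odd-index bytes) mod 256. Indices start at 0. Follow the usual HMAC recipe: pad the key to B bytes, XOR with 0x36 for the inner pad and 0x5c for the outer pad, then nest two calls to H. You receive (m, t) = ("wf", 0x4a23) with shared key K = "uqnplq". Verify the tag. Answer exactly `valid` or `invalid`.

valid

Key "uqnplq" = 75 71 6e 70 6c 71 is 6 bytes > B = 3, so hash it first: H(key) = 4f 52, then zero-pad to 3 bytes: K' = 4f 52 00.
K' ⊕ ipad = 79 64 36; K' ⊕ opad = 13 0e 5c.
Inner hash: even-index sum = 277 mod 256 = 21; odd-index sum = 219 mod 256 = 219 → 15 db.
Outer hash (recomputed tag): even-index sum = 330 mod 256 = 74; odd-index sum = 35 mod 256 = 35 → 4a 23.
Recomputed tag = 4a23; claimed = 4a23 → match.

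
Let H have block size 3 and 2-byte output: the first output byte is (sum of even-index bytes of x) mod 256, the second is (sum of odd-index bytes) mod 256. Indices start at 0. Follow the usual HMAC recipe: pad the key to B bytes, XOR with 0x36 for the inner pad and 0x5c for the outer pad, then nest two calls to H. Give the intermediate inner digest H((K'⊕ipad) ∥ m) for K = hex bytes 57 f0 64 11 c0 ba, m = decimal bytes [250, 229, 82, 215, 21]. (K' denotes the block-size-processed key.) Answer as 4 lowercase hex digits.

3fee

Key hex bytes 57 f0 64 11 c0 ba is 6 bytes > B = 3, so hash it first: H(key) = 7b bb, then zero-pad to 3 bytes: K' = 7b bb 00.
K' ⊕ ipad = 4d 8d 36.
Inner input = 4d 8d 36 ∥ fa e5 52 d7 15.
Inner hash: even-index sum = 575 mod 256 = 63; odd-index sum = 494 mod 256 = 238 → 3f ee.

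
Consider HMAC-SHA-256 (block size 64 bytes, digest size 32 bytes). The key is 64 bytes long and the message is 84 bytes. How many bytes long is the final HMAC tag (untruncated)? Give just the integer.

The tag is one SHA-256 digest: 32 bytes.

32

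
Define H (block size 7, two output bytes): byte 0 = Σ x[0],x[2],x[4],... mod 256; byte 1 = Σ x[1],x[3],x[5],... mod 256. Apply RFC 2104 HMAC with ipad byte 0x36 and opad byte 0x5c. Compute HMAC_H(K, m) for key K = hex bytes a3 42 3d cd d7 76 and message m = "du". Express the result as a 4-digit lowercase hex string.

Key hex bytes a3 42 3d cd d7 76 is 6 bytes ≤ B = 7; zero-pad to 7 bytes: K' = a3 42 3d cd d7 76 00.
K' ⊕ ipad = 95 74 0b fb e1 40 36.  K' ⊕ opad = ff 1e 61 91 8b 2a 5c.
Inner input = (K'⊕ipad) ∥ m = 95 74 0b fb e1 40 36 ∥ 64 75.
Inner hash: even-index sum = 556 mod 256 = 44; odd-index sum = 531 mod 256 = 19 → 2c 13.
Outer input = (K'⊕opad) ∥ inner = ff 1e 61 91 8b 2a 5c ∥ 2c 13.
Outer hash (tag): even-index sum = 602 mod 256 = 90; odd-index sum = 261 mod 256 = 5 → 5a 05.

5a05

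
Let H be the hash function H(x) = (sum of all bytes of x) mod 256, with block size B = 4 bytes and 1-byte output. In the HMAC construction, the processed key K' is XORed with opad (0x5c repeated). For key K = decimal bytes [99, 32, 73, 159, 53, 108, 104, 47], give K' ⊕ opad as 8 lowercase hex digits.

Key decimal bytes [99, 32, 73, 159, 53, 108, 104, 47] = 63 20 49 9f 35 6c 68 2f is 8 bytes > B = 4, so hash it first: H(key) = a3, then zero-pad to 4 bytes: K' = a3 00 00 00.
XOR each byte with 0x5c: a3⊕5c=ff, 00⊕5c=5c, 00⊕5c=5c, 00⊕5c=5c.

ff5c5c5c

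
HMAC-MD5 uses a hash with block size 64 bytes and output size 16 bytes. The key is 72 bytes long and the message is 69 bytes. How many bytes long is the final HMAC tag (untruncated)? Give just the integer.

16

The tag is one MD5 digest: 16 bytes.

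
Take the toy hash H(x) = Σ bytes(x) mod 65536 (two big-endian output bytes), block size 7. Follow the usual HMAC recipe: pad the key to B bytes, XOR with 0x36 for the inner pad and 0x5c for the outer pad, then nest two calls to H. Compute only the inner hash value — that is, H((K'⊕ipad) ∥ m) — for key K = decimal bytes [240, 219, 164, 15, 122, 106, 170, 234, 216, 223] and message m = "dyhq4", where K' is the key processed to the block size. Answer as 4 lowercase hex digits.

03c3

Key decimal bytes [240, 219, 164, 15, 122, 106, 170, 234, 216, 223] = f0 db a4 0f 7a 6a aa ea d8 df is 10 bytes > B = 7, so hash it first: H(key) = 06 ad, then zero-pad to 7 bytes: K' = 06 ad 00 00 00 00 00.
K' ⊕ ipad = 30 9b 36 36 36 36 36.
Inner input = 30 9b 36 36 36 36 36 ∥ 64 79 68 71 34.
Inner hash: sum = 48+155+54+54+54+54+54+100+121+104+113+52 = 963 → 03 c3.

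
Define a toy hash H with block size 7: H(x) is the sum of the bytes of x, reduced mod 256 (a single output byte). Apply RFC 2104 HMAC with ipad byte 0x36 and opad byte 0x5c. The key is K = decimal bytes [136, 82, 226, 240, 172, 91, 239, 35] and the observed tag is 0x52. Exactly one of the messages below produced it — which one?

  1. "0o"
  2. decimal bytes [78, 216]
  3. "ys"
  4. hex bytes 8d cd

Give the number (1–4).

Key decimal bytes [136, 82, 226, 240, 172, 91, 239, 35] = 88 52 e2 f0 ac 5b ef 23 is 8 bytes > B = 7, so hash it first: H(key) = c5, then zero-pad to 7 bytes: K' = c5 00 00 00 00 00 00.
K' ⊕ ipad = f3 36 36 36 36 36 36; K' ⊕ opad = 99 5c 5c 5c 5c 5c 5c.
m1: inner = H(f3 36 36 36 36 36 36 30 6f) = d6; tag = H(99 5c 5c 5c 5c 5c 5c d6) = 97
m2: inner = H(f3 36 36 36 36 36 36 4e d8) = 5d; tag = H(99 5c 5c 5c 5c 5c 5c 5d) = 1e
m3: inner = H(f3 36 36 36 36 36 36 79 73) = 23; tag = H(99 5c 5c 5c 5c 5c 5c 23) = e4
m4: inner = H(f3 36 36 36 36 36 36 8d cd) = 91; tag = H(99 5c 5c 5c 5c 5c 5c 91) = 52 ← matches

4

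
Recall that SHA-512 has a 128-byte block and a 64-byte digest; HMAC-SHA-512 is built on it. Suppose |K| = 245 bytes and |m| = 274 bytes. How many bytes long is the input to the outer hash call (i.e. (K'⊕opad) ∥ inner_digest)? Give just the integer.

Key is 245 > 128 bytes, so it is hashed to 64 bytes then zero-padded to 128: |K'| = 128.
Outer input = (K'⊕opad) ∥ H(inner) → 128 + 64 = 192 bytes.

192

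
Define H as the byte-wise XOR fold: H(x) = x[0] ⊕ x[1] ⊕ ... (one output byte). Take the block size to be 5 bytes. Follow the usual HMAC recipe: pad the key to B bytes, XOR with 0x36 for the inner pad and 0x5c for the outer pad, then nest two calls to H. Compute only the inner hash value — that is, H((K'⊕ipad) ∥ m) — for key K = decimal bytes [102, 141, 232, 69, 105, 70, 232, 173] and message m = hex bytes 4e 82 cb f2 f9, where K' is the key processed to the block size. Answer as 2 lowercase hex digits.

16

Key decimal bytes [102, 141, 232, 69, 105, 70, 232, 173] = 66 8d e8 45 69 46 e8 ad is 8 bytes > B = 5, so hash it first: H(key) = 2c, then zero-pad to 5 bytes: K' = 2c 00 00 00 00.
K' ⊕ ipad = 1a 36 36 36 36.
Inner input = 1a 36 36 36 36 ∥ 4e 82 cb f2 f9.
Inner hash: XOR 1a⊕36⊕36⊕36⊕36⊕4e⊕82⊕cb⊕f2⊕f9 = 16.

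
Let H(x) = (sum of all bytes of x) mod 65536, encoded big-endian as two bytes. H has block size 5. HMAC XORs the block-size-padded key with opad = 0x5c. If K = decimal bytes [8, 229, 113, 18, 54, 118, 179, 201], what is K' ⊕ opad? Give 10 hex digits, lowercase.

5fc45c5c5c

Key decimal bytes [8, 229, 113, 18, 54, 118, 179, 201] = 08 e5 71 12 36 76 b3 c9 is 8 bytes > B = 5, so hash it first: H(key) = 03 98, then zero-pad to 5 bytes: K' = 03 98 00 00 00.
XOR each byte with 0x5c: 03⊕5c=5f, 98⊕5c=c4, 00⊕5c=5c, 00⊕5c=5c, 00⊕5c=5c.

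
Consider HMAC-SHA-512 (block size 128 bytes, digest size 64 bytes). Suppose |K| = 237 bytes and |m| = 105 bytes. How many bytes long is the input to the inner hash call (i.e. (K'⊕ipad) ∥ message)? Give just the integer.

233

Key is 237 > 128 bytes, so it is hashed to 64 bytes then zero-padded to 128: |K'| = 128.
Inner input = (K'⊕ipad) ∥ m → 128 + 105 = 233 bytes.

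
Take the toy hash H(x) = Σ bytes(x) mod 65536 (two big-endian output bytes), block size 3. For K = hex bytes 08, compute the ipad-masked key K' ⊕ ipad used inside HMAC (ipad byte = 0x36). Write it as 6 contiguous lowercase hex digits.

Key hex bytes 08 is 1 byte ≤ B = 3; zero-pad to 3 bytes: K' = 08 00 00.
XOR each byte with 0x36: 08⊕36=3e, 00⊕36=36, 00⊕36=36.

3e3636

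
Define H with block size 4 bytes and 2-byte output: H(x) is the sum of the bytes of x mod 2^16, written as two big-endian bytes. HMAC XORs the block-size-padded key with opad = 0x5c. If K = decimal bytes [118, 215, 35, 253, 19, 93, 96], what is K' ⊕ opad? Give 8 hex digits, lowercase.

Key decimal bytes [118, 215, 35, 253, 19, 93, 96] = 76 d7 23 fd 13 5d 60 is 7 bytes > B = 4, so hash it first: H(key) = 03 3d, then zero-pad to 4 bytes: K' = 03 3d 00 00.
XOR each byte with 0x5c: 03⊕5c=5f, 3d⊕5c=61, 00⊕5c=5c, 00⊕5c=5c.

5f615c5c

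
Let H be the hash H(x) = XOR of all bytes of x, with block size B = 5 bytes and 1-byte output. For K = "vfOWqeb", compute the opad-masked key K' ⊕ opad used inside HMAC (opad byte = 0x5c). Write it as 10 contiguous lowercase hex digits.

Key "vfOWqeb" = 76 66 4f 57 71 65 62 is 7 bytes > B = 5, so hash it first: H(key) = 7e, then zero-pad to 5 bytes: K' = 7e 00 00 00 00.
XOR each byte with 0x5c: 7e⊕5c=22, 00⊕5c=5c, 00⊕5c=5c, 00⊕5c=5c, 00⊕5c=5c.

225c5c5c5c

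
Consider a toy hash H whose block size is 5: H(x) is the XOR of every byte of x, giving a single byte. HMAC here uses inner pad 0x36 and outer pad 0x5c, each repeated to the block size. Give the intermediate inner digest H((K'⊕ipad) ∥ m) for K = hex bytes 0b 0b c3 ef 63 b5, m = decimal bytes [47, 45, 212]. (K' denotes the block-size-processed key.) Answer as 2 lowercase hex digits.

Key hex bytes 0b 0b c3 ef 63 b5 is 6 bytes > B = 5, so hash it first: H(key) = fa, then zero-pad to 5 bytes: K' = fa 00 00 00 00.
K' ⊕ ipad = cc 36 36 36 36.
Inner input = cc 36 36 36 36 ∥ 2f 2d d4.
Inner hash: XOR cc⊕36⊕36⊕36⊕36⊕2f⊕2d⊕d4 = 1a.

1a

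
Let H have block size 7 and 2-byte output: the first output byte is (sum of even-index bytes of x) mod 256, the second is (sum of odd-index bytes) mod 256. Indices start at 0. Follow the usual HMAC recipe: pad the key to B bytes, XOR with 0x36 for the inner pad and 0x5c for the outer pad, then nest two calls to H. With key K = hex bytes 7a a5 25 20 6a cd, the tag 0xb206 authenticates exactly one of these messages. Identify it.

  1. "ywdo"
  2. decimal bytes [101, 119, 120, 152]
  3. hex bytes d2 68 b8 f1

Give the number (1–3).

Key hex bytes 7a a5 25 20 6a cd is 6 bytes ≤ B = 7; zero-pad to 7 bytes: K' = 7a a5 25 20 6a cd 00.
K' ⊕ ipad = 4c 93 13 16 5c fb 36; K' ⊕ opad = 26 f9 79 7c 36 91 5c.
m1: inner = H(4c 93 13 16 5c fb 36 79 77 64 6f) = d7 81; tag = H(26 f9 79 7c 36 91 5c d7 81) = b2dd
m2: inner = H(4c 93 13 16 5c fb 36 65 77 78 98) = 00 81; tag = H(26 f9 79 7c 36 91 5c 00 81) = b206 ← matches
m3: inner = H(4c 93 13 16 5c fb 36 d2 68 b8 f1) = 4a 2e; tag = H(26 f9 79 7c 36 91 5c 4a 2e) = 5f50

2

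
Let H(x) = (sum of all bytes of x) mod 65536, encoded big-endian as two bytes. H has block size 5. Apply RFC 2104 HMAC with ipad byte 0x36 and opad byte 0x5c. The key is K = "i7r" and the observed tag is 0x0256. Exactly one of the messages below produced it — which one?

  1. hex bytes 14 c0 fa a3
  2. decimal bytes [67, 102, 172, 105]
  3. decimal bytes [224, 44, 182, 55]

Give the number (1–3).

2

Key "i7r" = 69 37 72 is 3 bytes ≤ B = 5; zero-pad to 5 bytes: K' = 69 37 72 00 00.
K' ⊕ ipad = 5f 01 44 36 36; K' ⊕ opad = 35 6b 2e 5c 5c.
m1: inner = H(5f 01 44 36 36 14 c0 fa a3) = 03 81; tag = H(35 6b 2e 5c 5c 03 81) = 020a
m2: inner = H(5f 01 44 36 36 43 66 ac 69) = 02 ce; tag = H(35 6b 2e 5c 5c 02 ce) = 0256 ← matches
m3: inner = H(5f 01 44 36 36 e0 2c b6 37) = 03 09; tag = H(35 6b 2e 5c 5c 03 09) = 0192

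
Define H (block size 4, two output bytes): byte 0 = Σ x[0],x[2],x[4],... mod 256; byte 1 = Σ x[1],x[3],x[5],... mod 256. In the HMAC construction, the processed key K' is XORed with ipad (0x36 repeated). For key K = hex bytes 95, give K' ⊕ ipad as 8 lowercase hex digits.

a3363636

Key hex bytes 95 is 1 byte ≤ B = 4; zero-pad to 4 bytes: K' = 95 00 00 00.
XOR each byte with 0x36: 95⊕36=a3, 00⊕36=36, 00⊕36=36, 00⊕36=36.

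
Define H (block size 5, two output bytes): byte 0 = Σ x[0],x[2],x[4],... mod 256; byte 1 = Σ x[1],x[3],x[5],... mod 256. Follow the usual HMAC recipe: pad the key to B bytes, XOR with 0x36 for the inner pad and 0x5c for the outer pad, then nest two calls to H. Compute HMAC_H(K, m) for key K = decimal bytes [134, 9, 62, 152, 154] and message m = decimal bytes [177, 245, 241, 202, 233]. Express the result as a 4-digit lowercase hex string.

Key decimal bytes [134, 9, 62, 152, 154] = 86 09 3e 98 9a is exactly B = 5 bytes: K' = 86 09 3e 98 9a.
K' ⊕ ipad = b0 3f 08 ae ac.  K' ⊕ opad = da 55 62 c4 c6.
Inner input = (K'⊕ipad) ∥ m = b0 3f 08 ae ac ∥ b1 f5 f1 ca e9.
Inner hash: even-index sum = 803 mod 256 = 35; odd-index sum = 888 mod 256 = 120 → 23 78.
Outer input = (K'⊕opad) ∥ inner = da 55 62 c4 c6 ∥ 23 78.
Outer hash (tag): even-index sum = 634 mod 256 = 122; odd-index sum = 316 mod 256 = 60 → 7a 3c.

7a3c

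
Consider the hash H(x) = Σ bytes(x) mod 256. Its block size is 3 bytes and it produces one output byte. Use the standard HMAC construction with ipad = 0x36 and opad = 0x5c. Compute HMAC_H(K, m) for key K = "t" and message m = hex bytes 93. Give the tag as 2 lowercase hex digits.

Key "t" = 74 is 1 byte ≤ B = 3; zero-pad to 3 bytes: K' = 74 00 00.
K' ⊕ ipad = 42 36 36.  K' ⊕ opad = 28 5c 5c.
Inner input = (K'⊕ipad) ∥ m = 42 36 36 ∥ 93.
Inner hash: sum = 66+54+54+147 = 321; mod 256 = 65 → 41.
Outer input = (K'⊕opad) ∥ inner = 28 5c 5c ∥ 41.
Outer hash (tag): sum = 40+92+92+65 = 289; mod 256 = 33 → 21.

21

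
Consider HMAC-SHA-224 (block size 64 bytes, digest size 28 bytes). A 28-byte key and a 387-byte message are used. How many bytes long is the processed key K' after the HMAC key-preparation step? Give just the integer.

Key is 28 ≤ 64 bytes, zero-padded: |K'| = 64.

64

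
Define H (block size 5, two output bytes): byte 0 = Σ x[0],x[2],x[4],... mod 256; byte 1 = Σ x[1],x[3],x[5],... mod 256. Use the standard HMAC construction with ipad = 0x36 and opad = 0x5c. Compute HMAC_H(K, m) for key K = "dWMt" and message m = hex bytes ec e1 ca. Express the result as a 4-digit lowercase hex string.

Key "dWMt" = 64 57 4d 74 is 4 bytes ≤ B = 5; zero-pad to 5 bytes: K' = 64 57 4d 74 00.
K' ⊕ ipad = 52 61 7b 42 36.  K' ⊕ opad = 38 0b 11 28 5c.
Inner input = (K'⊕ipad) ∥ m = 52 61 7b 42 36 ∥ ec e1 ca.
Inner hash: even-index sum = 484 mod 256 = 228; odd-index sum = 601 mod 256 = 89 → e4 59.
Outer input = (K'⊕opad) ∥ inner = 38 0b 11 28 5c ∥ e4 59.
Outer hash (tag): even-index sum = 254 mod 256 = 254; odd-index sum = 279 mod 256 = 23 → fe 17.

fe17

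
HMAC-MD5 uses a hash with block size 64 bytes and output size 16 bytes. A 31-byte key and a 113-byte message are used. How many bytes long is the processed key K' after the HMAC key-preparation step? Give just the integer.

64

Key is 31 ≤ 64 bytes, zero-padded: |K'| = 64.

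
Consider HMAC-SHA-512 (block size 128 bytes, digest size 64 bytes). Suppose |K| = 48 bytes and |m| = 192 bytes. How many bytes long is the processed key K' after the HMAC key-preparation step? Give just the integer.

Key is 48 ≤ 128 bytes, zero-padded: |K'| = 128.

128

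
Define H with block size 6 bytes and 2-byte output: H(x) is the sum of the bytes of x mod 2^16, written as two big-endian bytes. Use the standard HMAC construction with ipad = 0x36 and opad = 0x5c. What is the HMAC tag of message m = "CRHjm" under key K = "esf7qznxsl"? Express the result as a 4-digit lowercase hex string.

0314

Key "esf7qznxsl" = 65 73 66 37 71 7a 6e 78 73 6c is 10 bytes > B = 6, so hash it first: H(key) = 04 25, then zero-pad to 6 bytes: K' = 04 25 00 00 00 00.
K' ⊕ ipad = 32 13 36 36 36 36.  K' ⊕ opad = 58 79 5c 5c 5c 5c.
Inner input = (K'⊕ipad) ∥ m = 32 13 36 36 36 36 ∥ 43 52 48 6a 6d.
Inner hash: sum = 50+19+54+54+54+54+67+82+72+106+109 = 721 → 02 d1.
Outer input = (K'⊕opad) ∥ inner = 58 79 5c 5c 5c 5c ∥ 02 d1.
Outer hash (tag): sum = 88+121+92+92+92+92+2+209 = 788 → 03 14.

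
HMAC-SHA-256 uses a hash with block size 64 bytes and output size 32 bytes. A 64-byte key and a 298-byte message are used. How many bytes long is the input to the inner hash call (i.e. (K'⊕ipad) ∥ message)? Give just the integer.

Key is 64 ≤ 64 bytes, zero-padded: |K'| = 64.
Inner input = (K'⊕ipad) ∥ m → 64 + 298 = 362 bytes.

362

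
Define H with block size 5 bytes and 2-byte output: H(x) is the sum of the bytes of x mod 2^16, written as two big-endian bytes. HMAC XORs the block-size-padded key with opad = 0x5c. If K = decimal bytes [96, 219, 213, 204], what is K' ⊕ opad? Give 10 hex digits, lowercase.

Key decimal bytes [96, 219, 213, 204] = 60 db d5 cc is 4 bytes ≤ B = 5; zero-pad to 5 bytes: K' = 60 db d5 cc 00.
XOR each byte with 0x5c: 60⊕5c=3c, db⊕5c=87, d5⊕5c=89, cc⊕5c=90, 00⊕5c=5c.

3c8789905c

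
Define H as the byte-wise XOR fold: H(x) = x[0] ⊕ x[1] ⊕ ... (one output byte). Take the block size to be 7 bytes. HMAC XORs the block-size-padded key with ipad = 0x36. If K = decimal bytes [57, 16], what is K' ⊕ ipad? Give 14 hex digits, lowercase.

0f263636363636

Key decimal bytes [57, 16] = 39 10 is 2 bytes ≤ B = 7; zero-pad to 7 bytes: K' = 39 10 00 00 00 00 00.
XOR each byte with 0x36: 39⊕36=0f, 10⊕36=26, 00⊕36=36, 00⊕36=36, 00⊕36=36, 00⊕36=36, 00⊕36=36.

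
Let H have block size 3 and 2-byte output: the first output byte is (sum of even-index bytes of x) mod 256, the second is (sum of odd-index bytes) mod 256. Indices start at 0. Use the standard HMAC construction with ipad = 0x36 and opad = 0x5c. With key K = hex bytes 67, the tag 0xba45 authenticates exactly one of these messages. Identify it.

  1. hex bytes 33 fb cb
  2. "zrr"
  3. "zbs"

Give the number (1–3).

3

Key hex bytes 67 is 1 byte ≤ B = 3; zero-pad to 3 bytes: K' = 67 00 00.
K' ⊕ ipad = 51 36 36; K' ⊕ opad = 3b 5c 5c.
m1: inner = H(51 36 36 33 fb cb) = 82 34; tag = H(3b 5c 5c 82 34) = cbde
m2: inner = H(51 36 36 7a 72 72) = f9 22; tag = H(3b 5c 5c f9 22) = b955
m3: inner = H(51 36 36 7a 62 73) = e9 23; tag = H(3b 5c 5c e9 23) = ba45 ← matches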